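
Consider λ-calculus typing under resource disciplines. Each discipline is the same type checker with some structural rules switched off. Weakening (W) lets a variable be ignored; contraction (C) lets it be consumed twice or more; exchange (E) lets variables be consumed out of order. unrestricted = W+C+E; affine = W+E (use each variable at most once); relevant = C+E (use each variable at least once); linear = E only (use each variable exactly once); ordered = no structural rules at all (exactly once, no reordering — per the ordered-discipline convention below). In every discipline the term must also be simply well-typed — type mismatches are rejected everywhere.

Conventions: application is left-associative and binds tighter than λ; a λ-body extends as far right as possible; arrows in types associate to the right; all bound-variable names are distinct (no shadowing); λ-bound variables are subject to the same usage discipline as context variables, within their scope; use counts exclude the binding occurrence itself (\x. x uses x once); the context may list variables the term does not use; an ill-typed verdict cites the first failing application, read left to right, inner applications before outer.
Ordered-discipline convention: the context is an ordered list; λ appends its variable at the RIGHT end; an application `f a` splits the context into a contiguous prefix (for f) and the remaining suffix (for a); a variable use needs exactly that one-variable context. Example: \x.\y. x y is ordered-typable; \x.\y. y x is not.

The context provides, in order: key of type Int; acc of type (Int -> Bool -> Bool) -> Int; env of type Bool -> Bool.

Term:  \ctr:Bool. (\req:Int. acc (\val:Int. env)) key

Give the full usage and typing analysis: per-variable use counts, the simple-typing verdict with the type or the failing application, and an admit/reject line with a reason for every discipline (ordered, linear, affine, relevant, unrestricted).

use counts: key=1; acc=1; env=1; ctr (λ-bound)=0; req (λ-bound)=0; val (λ-bound)=0
uses in reading order: acc, env, key
typing: ✓ — Bool -> Int
ordered ✗ (needs weakening: ctr, req, val unused)
linear ✗ (needs weakening: ctr, req, val unused)
affine ✓ (key, acc, env, ctr, req, val: no repeats, contraction unneeded)
relevant ✗ (needs weakening: ctr, req, val unused)
unrestricted ✓ (typability at Bool -> Int is all that's needed)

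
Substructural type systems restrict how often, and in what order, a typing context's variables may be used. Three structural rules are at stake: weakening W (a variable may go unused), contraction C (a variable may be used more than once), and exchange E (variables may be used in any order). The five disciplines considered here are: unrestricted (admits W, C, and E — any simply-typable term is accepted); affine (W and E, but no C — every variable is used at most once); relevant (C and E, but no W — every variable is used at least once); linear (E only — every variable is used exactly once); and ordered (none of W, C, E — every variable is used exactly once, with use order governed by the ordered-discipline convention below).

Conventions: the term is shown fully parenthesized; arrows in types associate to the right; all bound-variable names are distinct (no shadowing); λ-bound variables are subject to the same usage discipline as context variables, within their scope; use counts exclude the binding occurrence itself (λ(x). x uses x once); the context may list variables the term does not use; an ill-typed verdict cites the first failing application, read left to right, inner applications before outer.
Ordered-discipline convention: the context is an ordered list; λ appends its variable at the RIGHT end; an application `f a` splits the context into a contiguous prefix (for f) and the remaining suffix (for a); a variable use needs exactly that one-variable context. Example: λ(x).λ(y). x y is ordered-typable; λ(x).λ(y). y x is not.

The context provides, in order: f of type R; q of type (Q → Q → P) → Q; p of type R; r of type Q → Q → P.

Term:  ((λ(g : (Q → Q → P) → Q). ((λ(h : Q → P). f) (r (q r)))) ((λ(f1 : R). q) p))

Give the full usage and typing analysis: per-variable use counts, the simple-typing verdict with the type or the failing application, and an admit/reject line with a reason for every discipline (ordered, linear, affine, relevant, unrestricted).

usage: f: 1; q: 2; p: 1; r: 2; g [bound]: 0; h [bound]: 0; f1 [bound]: 0
uses in reading order: f, r, q, r, q, p
typing: well-typed — term : R
ordered: ✗ — uses contraction: q ×2, r ×2; unused: g, h, f1 — weakening required
linear: ✗ — uses contraction: q ×2, r ×2; unused: g, h, f1 — weakening required
affine: ✗ — uses contraction: q ×2, r ×2
relevant: ✗ — unused: g, h, f1 — weakening required
unrestricted: ✓ — simply typable at R; W, C, E all held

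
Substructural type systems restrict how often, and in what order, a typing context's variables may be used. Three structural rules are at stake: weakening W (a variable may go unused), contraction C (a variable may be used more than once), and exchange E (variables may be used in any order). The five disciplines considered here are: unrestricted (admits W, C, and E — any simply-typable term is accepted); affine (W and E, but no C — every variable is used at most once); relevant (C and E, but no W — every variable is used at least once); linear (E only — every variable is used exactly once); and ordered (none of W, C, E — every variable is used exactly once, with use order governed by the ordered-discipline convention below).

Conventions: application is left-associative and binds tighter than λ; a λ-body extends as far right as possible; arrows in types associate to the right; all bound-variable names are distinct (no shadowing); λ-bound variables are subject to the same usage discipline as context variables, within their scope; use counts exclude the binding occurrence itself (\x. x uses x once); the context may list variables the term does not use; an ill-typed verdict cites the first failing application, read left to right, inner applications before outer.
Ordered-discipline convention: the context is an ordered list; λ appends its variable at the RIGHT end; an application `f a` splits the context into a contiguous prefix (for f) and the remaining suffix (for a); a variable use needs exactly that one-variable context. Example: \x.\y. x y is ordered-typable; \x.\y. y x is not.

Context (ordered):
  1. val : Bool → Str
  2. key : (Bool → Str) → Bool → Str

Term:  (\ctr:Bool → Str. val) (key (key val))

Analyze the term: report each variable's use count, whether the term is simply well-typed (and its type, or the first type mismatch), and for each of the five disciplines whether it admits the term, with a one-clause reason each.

variable uses: val ×2, key ×2, ctr (bound) ×0
uses in reading order: val, key, key, val
typing: well-typed — term : Bool → Str
ordered: ✗, val ×2, key ×2 used more than once (contraction); needs weakening: ctr unused
linear: ✗, val ×2, key ×2 used more than once (contraction); needs weakening: ctr unused
affine: ✗, val ×2, key ×2 used more than once (contraction)
relevant: ✗, needs weakening: ctr unused
unrestricted: ✓, typability at Bool → Str is all that's needed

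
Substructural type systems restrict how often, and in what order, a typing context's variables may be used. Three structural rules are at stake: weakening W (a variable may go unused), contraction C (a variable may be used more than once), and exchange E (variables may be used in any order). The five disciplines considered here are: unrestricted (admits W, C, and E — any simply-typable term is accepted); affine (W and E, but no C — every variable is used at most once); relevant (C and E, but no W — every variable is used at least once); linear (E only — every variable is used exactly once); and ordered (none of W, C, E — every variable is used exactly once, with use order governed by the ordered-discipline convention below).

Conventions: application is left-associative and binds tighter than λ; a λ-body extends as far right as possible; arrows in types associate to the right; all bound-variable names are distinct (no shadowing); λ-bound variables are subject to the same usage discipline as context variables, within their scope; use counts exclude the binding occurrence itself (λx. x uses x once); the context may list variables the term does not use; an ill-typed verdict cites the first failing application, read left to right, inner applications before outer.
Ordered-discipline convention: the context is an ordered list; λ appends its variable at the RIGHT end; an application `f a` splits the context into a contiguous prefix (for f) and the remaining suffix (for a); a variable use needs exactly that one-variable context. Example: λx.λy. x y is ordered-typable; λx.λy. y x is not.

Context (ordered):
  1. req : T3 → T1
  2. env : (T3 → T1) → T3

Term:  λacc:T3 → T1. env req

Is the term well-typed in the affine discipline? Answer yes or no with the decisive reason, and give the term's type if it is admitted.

yes — no duplicate uses among req, env, acc; term : (T3 → T1) → T3
counts: req: 1×; env: 1×; acc (bound): 0×
uses in reading order: env, req
typing: well-typed — term : (T3 → T1) → T3
all disciplines: ordered ✗ · linear ✗ · affine ✓ · relevant ✗ · unrestricted ✓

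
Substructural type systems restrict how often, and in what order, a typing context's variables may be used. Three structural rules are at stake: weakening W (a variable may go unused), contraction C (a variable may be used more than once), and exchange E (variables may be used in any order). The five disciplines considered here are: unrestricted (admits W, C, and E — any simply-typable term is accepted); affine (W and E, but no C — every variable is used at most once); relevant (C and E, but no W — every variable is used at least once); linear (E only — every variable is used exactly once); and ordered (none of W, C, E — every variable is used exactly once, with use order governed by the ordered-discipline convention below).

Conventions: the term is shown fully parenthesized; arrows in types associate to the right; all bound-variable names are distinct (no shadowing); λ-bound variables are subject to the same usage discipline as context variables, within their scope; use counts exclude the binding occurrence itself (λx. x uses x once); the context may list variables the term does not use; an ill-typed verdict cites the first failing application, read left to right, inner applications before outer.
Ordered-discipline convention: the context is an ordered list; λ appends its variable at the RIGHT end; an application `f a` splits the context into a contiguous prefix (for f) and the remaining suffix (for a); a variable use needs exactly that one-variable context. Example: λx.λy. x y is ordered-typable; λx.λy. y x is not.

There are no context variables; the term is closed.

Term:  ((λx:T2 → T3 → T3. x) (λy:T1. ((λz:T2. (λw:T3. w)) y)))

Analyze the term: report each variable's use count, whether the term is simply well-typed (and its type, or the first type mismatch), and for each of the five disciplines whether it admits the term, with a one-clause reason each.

counts: x (λ-bound): 1×; y (λ-bound): 1×; z (λ-bound): 0×; w (λ-bound): 1×
use order (left to right): x, w, y
typing: ill-typed: argument of type T1 where T2 is required
ordered ✗ (fails simple typing)
linear ✗ (a type mismatch blocks all five)
affine ✗ (the type mismatch rejects it)
relevant ✗ (not simply typable)
unrestricted ✗ (fails simple typing)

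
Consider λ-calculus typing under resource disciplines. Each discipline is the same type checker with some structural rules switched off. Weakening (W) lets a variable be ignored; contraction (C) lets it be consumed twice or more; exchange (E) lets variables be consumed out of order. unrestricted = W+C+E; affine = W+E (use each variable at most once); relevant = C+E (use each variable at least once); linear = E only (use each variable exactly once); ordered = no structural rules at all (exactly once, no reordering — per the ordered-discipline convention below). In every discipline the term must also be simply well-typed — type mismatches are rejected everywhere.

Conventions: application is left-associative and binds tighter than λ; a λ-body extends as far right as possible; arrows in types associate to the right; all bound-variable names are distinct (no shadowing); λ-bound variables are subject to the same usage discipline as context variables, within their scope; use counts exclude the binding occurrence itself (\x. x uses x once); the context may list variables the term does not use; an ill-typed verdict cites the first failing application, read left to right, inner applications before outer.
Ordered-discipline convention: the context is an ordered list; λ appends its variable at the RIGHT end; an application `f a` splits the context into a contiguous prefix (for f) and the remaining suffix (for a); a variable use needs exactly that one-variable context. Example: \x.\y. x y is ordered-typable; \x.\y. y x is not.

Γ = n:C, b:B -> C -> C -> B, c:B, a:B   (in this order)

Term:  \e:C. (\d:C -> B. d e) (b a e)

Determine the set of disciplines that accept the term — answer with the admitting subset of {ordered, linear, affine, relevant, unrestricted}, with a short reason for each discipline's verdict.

admitted in: unrestricted
use counts: n: 0, b: 1, c: 0, a: 1, e [bound]: 2, d [bound]: 1
uses in reading order: d, e, b, a, e
typing: the term checks, with type C -> B
ordered: ✗ — e ×2 used more than once (contraction); n, c never used (weakening)
linear: ✗ — e ×2 used more than once (contraction); n, c never used (weakening)
affine: ✗ — e ×2 used more than once (contraction)
relevant: ✗ — n, c never used (weakening)
unrestricted: ✓ — typability at C -> B is all that's needed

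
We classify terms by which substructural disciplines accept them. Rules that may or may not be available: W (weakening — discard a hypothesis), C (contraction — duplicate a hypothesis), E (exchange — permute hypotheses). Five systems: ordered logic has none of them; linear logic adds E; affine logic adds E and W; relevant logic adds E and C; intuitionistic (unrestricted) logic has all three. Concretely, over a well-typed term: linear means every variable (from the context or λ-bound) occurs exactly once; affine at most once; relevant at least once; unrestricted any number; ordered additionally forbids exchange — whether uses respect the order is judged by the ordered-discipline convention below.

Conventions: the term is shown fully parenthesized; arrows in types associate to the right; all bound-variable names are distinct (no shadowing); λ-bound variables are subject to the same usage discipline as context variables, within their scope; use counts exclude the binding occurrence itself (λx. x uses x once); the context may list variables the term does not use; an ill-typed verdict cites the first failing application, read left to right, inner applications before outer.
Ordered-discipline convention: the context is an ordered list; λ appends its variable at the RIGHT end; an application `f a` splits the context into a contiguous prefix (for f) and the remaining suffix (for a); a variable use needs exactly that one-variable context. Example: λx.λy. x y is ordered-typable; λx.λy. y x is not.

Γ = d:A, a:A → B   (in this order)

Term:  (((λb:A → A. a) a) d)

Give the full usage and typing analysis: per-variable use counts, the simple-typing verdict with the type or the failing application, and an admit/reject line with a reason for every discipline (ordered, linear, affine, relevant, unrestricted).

use counts: d: 1×; a: 2×; b (bound): 0×
order of uses: a, a, d
typing: ill-typed: argument of type A → B where A → A is required
ordered ✗ (fails simple typing)
linear ✗ (a type mismatch blocks all five)
affine ✗ (the type mismatch rejects it)
relevant ✗ (not simply typable)
unrestricted ✗ (fails simple typing)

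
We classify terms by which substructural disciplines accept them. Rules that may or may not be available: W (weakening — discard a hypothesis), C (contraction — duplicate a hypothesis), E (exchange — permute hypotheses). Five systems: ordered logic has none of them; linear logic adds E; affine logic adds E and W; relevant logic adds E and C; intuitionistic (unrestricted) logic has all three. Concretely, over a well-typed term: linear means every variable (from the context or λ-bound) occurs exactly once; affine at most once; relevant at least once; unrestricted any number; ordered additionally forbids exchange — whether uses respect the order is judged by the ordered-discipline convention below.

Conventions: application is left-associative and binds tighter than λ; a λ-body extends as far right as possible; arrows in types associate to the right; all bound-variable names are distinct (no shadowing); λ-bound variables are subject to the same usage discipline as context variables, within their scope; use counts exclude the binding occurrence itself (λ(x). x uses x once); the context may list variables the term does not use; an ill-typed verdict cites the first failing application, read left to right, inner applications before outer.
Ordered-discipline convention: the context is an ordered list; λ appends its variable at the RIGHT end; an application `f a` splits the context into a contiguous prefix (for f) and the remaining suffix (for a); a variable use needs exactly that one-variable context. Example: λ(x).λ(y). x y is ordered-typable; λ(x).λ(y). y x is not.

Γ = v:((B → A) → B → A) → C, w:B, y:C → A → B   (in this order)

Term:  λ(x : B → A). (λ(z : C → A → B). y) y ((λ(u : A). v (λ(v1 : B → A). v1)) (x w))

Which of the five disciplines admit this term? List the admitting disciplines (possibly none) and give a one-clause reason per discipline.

admitting disciplines: unrestricted
counts: v=1; w=1; y=2; x (bound)=1; z (bound)=0; u (bound)=0; v1 (bound)=1
use order (left to right): y, y, v, v1, x, w
typing: well-typed — term : (B → A) → A → B
ordered ✗ (y ×2 used more than once (contraction); z, u left unused)
linear ✗ (y ×2 used more than once (contraction); z, u left unused)
affine ✗ (y ×2 used more than once (contraction))
relevant ✗ (z, u left unused)
unrestricted ✓ (type-checks ((B → A) → A → B) and nothing is barred)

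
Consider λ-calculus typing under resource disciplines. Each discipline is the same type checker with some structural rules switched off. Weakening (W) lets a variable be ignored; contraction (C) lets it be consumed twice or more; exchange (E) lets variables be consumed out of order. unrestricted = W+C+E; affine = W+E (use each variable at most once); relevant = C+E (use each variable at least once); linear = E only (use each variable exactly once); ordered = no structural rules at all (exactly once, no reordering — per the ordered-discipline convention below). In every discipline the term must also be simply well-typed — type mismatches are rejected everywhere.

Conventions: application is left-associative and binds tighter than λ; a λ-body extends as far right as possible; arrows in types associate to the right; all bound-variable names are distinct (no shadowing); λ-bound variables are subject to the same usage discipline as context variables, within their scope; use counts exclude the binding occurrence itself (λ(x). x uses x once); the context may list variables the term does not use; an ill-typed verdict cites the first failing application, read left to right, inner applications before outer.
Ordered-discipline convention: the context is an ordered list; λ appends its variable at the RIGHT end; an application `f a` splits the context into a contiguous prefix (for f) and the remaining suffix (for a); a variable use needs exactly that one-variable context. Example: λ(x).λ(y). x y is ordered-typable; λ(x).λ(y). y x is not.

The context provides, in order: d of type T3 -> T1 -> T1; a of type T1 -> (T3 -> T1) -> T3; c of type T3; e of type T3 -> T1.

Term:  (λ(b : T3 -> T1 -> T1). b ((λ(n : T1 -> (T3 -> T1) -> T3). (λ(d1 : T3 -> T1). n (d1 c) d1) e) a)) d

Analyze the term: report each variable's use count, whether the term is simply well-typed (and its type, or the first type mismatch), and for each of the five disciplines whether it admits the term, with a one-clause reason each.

variable uses: d: 1×, a: 1×, c: 1×, e: 1×, b [bound]: 1×, n [bound]: 1×, d1 [bound]: 2×
order of uses: b, n, d1, c, d1, e, a, d
typing: ✓ — T1 -> T1
ordered: ✗ — needs contraction — d1 ×2
linear: ✗ — needs contraction — d1 ×2
affine: ✗ — needs contraction — d1 ×2
relevant: ✓ — d, a, c, e, b, n, d1: all used, weakening unneeded
unrestricted: ✓ — type-checks (T1 -> T1) and nothing is barred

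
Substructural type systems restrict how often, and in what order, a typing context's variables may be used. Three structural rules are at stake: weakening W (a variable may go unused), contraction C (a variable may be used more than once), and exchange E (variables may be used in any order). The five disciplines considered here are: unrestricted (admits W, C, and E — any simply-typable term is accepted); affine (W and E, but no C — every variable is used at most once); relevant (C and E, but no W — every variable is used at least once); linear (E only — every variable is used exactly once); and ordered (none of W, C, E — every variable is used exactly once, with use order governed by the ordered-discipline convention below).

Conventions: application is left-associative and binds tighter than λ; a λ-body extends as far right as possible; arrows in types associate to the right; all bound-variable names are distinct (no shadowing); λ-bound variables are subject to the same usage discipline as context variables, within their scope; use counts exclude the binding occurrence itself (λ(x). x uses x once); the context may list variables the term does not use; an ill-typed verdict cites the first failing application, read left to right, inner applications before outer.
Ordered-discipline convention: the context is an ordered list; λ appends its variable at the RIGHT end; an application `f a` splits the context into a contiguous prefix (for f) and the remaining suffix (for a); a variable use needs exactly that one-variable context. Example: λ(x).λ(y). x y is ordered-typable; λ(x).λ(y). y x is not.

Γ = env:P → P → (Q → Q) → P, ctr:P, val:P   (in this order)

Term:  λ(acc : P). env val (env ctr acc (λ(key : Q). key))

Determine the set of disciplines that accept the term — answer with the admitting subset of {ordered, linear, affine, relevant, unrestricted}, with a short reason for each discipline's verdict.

admitting disciplines: relevant, unrestricted
variable uses: env ×2; ctr ×1; val ×1; acc [bound] ×1; key [bound] ×1
use order (left to right): env, val, env, ctr, acc, key
typing: well-typed at P → (Q → Q) → P
ordered ✗ (env ×2 used more than once (contraction))
linear ✗ (env ×2 used more than once (contraction))
affine ✗ (env ×2 used more than once (contraction))
relevant ✓ (env, ctr, val, acc, key: all used, weakening unneeded)
unrestricted ✓ (type-checks (P → (Q → Q) → P) and nothing is barred)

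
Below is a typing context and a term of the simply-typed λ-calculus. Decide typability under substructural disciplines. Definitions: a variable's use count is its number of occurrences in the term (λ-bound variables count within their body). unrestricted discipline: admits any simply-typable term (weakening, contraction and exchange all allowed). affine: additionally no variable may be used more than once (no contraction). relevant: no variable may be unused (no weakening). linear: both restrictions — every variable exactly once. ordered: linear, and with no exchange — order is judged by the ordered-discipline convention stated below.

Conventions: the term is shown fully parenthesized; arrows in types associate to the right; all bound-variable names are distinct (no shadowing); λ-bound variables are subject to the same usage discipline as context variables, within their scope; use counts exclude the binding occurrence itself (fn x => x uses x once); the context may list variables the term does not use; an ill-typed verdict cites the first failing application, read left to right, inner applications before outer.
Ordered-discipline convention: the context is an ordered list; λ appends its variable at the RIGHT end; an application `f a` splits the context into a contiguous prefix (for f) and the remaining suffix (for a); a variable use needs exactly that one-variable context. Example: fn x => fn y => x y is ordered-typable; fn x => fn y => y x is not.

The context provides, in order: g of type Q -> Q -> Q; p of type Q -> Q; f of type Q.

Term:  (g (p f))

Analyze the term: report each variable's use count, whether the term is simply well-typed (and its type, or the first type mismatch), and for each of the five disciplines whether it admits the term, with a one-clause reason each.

usage: g ×1; p ×1; f ×1
left-to-right use order: g, p, f
typing: well-typed at Q -> Q
ordered: ✓ — g, p, f: once each, no exchange needed
linear: ✓ — g, p, f: one use apiece
affine: ✓ — no duplicate uses among g, p, f
relevant: ✓ — g, p, f: all used, weakening unneeded
unrestricted: ✓ — type-checks (Q -> Q) and nothing is barred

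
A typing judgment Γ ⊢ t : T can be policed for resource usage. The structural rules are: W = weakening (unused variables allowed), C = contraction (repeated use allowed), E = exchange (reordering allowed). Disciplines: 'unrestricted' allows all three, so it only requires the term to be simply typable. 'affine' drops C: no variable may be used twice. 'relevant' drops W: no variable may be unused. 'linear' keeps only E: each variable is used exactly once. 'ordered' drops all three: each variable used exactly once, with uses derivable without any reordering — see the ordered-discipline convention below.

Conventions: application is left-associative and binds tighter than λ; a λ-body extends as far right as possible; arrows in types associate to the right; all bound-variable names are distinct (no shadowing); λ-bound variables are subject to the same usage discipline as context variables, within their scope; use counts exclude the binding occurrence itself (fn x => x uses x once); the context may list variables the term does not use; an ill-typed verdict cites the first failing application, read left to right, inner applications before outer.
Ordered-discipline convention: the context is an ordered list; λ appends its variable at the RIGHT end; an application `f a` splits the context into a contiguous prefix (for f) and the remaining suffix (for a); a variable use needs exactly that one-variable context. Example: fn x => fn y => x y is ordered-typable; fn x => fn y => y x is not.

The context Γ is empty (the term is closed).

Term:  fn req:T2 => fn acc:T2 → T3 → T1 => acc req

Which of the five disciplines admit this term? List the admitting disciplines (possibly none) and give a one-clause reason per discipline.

admitted by: linear, affine, relevant, unrestricted
variable uses: req (λ-bound): 1, acc (λ-bound): 1
uses in reading order: acc, req
typing: well-typed — term : T2 → (T2 → T3 → T1) → T3 → T1
ordered: ✗ — no ordered split (uses run acc, req)
linear: ✓ — each of req, acc used exactly once
affine: ✓ — no duplicate uses among req, acc
relevant: ✓ — at least one use each (req, acc)
unrestricted: ✓ — well-typed at T2 → (T2 → T3 → T1) → T3 → T1; no restrictions here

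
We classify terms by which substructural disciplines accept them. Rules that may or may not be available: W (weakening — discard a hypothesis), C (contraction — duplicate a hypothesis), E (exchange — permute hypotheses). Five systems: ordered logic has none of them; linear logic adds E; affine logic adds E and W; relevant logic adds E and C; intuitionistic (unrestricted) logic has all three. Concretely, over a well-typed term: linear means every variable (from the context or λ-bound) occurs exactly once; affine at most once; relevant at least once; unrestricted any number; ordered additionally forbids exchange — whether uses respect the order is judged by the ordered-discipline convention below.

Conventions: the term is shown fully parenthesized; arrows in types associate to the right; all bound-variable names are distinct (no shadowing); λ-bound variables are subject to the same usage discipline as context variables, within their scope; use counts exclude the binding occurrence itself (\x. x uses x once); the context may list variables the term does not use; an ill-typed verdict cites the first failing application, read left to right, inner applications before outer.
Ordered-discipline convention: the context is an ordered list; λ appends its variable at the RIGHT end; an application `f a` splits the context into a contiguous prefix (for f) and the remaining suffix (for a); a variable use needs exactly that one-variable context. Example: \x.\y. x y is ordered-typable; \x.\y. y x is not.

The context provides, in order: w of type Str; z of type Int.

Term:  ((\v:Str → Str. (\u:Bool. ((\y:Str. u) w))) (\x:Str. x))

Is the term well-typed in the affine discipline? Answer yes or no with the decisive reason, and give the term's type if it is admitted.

yes — none of w, z, v, u, y, x used more than once; term : Bool → Bool
counts: w: 1×; z: 0×; v (bound): 0×; u (bound): 1×; y (bound): 0×; x (bound): 1×
use order (left to right): u, w, x
typing: ✓ — Bool → Bool
summary: ordered ✗, linear ✗, affine ✓, relevant ✗, unrestricted ✓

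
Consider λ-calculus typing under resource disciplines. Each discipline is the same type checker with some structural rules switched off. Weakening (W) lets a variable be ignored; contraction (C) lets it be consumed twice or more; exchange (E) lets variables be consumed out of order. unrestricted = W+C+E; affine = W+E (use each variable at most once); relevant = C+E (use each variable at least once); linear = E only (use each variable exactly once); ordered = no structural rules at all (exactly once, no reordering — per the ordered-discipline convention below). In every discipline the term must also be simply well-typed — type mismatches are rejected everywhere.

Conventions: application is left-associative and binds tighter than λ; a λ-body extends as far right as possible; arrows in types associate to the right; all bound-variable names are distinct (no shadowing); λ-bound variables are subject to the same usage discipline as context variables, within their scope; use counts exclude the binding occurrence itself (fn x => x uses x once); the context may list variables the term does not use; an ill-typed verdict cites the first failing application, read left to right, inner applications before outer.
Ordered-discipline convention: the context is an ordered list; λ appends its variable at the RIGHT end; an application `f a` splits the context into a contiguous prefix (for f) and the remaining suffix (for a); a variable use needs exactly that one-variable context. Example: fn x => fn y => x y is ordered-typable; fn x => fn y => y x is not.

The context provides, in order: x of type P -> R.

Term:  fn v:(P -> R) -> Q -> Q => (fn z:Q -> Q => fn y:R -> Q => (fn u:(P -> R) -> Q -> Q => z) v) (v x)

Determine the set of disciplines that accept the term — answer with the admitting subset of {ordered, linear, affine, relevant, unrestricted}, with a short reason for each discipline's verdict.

admitted by: unrestricted
variable uses: x: 1×, v [bound]: 2×, z [bound]: 1×, y [bound]: 0×, u [bound]: 0×
left-to-right use order: z, v, v, x
typing: well-typed at ((P -> R) -> Q -> Q) -> (R -> Q) -> Q -> Q
ordered: ✗ — needs contraction — v ×2; needs weakening: y, u unused
linear: ✗ — needs contraction — v ×2; needs weakening: y, u unused
affine: ✗ — needs contraction — v ×2
relevant: ✗ — needs weakening: y, u unused
unrestricted: ✓ — simply typable at ((P -> R) -> Q -> Q) -> (R -> Q) -> Q -> Q; W, C, E all held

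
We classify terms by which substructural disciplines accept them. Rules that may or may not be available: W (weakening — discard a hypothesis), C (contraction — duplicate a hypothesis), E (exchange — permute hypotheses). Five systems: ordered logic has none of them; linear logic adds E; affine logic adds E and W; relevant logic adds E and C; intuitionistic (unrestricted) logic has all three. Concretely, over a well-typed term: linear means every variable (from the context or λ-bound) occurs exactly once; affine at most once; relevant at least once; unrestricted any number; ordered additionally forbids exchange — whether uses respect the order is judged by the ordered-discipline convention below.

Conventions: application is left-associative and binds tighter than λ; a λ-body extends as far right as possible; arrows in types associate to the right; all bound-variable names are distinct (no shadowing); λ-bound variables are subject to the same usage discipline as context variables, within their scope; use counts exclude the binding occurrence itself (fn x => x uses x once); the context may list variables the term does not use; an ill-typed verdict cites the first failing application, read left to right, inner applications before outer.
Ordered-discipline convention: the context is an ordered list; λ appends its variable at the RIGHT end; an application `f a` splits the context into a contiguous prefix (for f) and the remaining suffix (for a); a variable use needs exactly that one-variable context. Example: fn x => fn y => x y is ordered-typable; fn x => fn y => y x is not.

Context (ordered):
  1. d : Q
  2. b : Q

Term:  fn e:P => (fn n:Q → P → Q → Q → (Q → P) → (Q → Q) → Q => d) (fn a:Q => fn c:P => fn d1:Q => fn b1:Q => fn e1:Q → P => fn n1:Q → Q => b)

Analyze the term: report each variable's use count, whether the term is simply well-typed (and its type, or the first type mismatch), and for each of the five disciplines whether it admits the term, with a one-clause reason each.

usage: d: 1, b: 1, e [bound]: 0, n [bound]: 0, a [bound]: 0, c [bound]: 0, d1 [bound]: 0, b1 [bound]: 0, e1 [bound]: 0, n1 [bound]: 0
uses in reading order: d, b
typing: ✓ — P → Q
ordered: ✗, e, n, a, c, d1, b1, e1, n1 left unused
linear: ✗, e, n, a, c, d1, b1, e1, n1 left unused
affine: ✓, none of d, b, e, n, a, c, d1, b1, e1, n1 used more than once
relevant: ✗, e, n, a, c, d1, b1, e1, n1 left unused
unrestricted: ✓, typability at P → Q is all that's needed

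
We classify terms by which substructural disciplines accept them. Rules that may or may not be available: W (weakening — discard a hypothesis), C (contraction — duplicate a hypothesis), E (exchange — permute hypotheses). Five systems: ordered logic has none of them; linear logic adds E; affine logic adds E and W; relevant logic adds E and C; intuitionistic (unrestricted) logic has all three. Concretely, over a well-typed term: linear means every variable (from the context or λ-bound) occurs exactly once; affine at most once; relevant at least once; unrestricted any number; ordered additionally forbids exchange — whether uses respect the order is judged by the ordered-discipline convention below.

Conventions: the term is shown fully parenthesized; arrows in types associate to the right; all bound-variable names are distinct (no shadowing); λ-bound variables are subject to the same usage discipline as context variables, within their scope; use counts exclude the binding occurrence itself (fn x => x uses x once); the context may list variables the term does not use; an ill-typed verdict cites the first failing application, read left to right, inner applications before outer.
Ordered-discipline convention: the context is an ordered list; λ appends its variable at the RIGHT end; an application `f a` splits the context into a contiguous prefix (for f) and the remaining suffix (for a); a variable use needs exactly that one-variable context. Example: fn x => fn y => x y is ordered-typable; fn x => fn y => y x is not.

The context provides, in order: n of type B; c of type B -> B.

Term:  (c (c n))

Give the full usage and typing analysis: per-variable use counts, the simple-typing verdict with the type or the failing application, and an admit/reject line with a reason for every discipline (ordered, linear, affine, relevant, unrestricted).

use counts: n ×1, c ×2
use order (left to right): c, c, n
typing: well-typed at B
ordered: ✗, repeated use of c ×2
linear: ✗, repeated use of c ×2
affine: ✗, repeated use of c ×2
relevant: ✓, none of n, c goes unused
unrestricted: ✓, type-checks (B) and nothing is barred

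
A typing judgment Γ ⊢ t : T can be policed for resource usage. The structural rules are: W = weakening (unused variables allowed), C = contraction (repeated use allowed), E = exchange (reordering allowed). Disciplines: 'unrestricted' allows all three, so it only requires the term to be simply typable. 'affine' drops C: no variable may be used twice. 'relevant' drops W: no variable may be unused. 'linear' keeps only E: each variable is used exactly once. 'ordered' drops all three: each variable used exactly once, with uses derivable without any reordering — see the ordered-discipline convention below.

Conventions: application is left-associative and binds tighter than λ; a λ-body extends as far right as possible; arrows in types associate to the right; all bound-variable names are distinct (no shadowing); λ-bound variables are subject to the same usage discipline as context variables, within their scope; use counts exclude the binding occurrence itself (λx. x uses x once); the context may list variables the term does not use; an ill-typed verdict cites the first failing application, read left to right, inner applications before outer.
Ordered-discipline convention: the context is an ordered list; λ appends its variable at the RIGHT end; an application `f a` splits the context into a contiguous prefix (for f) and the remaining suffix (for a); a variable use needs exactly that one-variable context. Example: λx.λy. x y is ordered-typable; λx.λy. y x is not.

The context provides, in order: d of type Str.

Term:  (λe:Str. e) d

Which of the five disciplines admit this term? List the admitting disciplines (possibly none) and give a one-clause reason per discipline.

admitted in: ordered, linear, affine, relevant, unrestricted
use counts: d: 1; e [bound]: 1
uses in reading order: e, d
typing: well-typed — term : Str
ordered ✓ (one use each (d, e); ordered split holds)
linear ✓ (each of d, e used exactly once)
affine ✓ (no duplicate uses among d, e)
relevant ✓ (none of d, e goes unused)
unrestricted ✓ (well-typed at Str; no restrictions here)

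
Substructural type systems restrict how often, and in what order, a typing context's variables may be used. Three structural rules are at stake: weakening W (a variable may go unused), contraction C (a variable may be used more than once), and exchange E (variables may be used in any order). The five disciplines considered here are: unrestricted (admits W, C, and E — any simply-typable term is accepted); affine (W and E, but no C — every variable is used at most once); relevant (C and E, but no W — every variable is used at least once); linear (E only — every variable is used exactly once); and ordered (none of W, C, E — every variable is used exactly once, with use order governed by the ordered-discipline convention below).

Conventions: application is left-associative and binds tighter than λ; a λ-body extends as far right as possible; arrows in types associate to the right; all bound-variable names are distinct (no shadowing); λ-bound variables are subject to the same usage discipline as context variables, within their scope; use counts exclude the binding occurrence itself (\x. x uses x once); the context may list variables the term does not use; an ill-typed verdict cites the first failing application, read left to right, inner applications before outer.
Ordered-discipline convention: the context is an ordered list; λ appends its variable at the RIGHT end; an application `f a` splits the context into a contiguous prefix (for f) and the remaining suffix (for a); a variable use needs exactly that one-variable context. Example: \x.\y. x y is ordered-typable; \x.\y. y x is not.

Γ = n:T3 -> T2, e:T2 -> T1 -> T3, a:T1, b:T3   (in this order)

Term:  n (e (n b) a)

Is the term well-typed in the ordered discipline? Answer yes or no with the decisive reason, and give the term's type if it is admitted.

no — needs contraction — n ×2
variable uses: n: 2×; e: 1×; a: 1×; b: 1×
order of uses: n, e, n, b, a
typing: the term checks, with type T2
summary: ordered ✗, linear ✗, affine ✗, relevant ✓, unrestricted ✓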